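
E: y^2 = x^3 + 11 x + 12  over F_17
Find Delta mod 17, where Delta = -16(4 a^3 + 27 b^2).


4 a^3 + 27 b^2 = 4*11^3 + 27*12^2 = 5324 + 3888 = 9212
Delta = -16 * (9212) = -147392
Delta mod 17 = 15

Delta = 15 (mod 17)


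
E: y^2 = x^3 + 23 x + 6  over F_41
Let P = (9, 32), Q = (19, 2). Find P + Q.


P != Q, so use the chord formula.
s = (y2 - y1) / (x2 - x1) = (11) / (10) mod 41 = 38
x3 = s^2 - x1 - x2 mod 41 = 38^2 - 9 - 19 = 22
y3 = s (x1 - x3) - y1 mod 41 = 38 * (9 - 22) - 32 = 7

P + Q = (22, 7)


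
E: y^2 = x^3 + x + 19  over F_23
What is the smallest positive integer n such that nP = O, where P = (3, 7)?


Compute successive multiples of P until we hit O:
  1P = (3, 7)
  2P = (21, 3)
  3P = (7, 22)
  4P = (17, 21)
  5P = (4, 15)
  6P = (11, 21)
  7P = (2, 12)
  8P = (20, 9)
  ... (continuing to 19P)
  19P = O

ord(P) = 19


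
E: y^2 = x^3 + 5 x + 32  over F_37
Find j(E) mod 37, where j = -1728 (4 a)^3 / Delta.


Delta = -16(4 a^3 + 27 b^2) mod 37 = 33
-1728 * (4 a)^3 = -1728 * (4*5)^3 mod 37 = 14
j = 14 * 33^(-1) mod 37 = 15

j = 15 (mod 37)


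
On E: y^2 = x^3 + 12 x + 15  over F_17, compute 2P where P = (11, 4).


Doubling: s = (3 x1^2 + a) / (2 y1)
s = (3*11^2 + 12) / (2*4) mod 17 = 15
x3 = s^2 - 2 x1 mod 17 = 15^2 - 2*11 = 16
y3 = s (x1 - x3) - y1 mod 17 = 15 * (11 - 16) - 4 = 6

2P = (16, 6)


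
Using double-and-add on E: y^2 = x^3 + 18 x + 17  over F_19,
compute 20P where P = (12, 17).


k = 20 = 10100_2 (binary, LSB first: 00101)
Double-and-add from P = (12, 17):
  bit 0 = 0: acc unchanged = O
  bit 1 = 0: acc unchanged = O
  bit 2 = 1: acc = O + (0, 6) = (0, 6)
  bit 3 = 0: acc unchanged = (0, 6)
  bit 4 = 1: acc = (0, 6) + (11, 8) = (14, 7)

20P = (14, 7)


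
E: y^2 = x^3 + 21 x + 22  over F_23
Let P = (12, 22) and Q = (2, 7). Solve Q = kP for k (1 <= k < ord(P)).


Enumerate multiples of P until we hit Q = (2, 7):
  1P = (12, 22)
  2P = (17, 18)
  3P = (2, 16)
  4P = (2, 7)
Match found at i = 4.

k = 4


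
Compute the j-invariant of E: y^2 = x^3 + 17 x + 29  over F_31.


Delta = -16(4 a^3 + 27 b^2) mod 31 = 9
-1728 * (4 a)^3 = -1728 * (4*17)^3 mod 31 = 23
j = 23 * 9^(-1) mod 31 = 6

j = 6 (mod 31)


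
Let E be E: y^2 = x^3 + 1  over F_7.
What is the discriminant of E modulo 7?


4 a^3 + 27 b^2 = 4*0^3 + 27*1^2 = 0 + 27 = 27
Delta = -16 * (27) = -432
Delta mod 7 = 2

Delta = 2 (mod 7)


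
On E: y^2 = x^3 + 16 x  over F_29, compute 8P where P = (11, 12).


k = 8 = 1000_2 (binary, LSB first: 0001)
Double-and-add from P = (11, 12):
  bit 0 = 0: acc unchanged = O
  bit 1 = 0: acc unchanged = O
  bit 2 = 0: acc unchanged = O
  bit 3 = 1: acc = O + (6, 14) = (6, 14)

8P = (6, 14)


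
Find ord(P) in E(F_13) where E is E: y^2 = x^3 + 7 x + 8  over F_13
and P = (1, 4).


Compute successive multiples of P until we hit O:
  1P = (1, 4)
  2P = (2, 11)
  3P = (7, 6)
  4P = (8, 11)
  5P = (5, 5)
  6P = (3, 2)
  7P = (10, 5)
  8P = (11, 5)
  ... (continuing to 20P)
  20P = O

ord(P) = 20


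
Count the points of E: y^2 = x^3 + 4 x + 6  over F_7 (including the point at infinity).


For each x in F_7, count y with y^2 = x^3 + 4 x + 6 mod 7:
  x = 1: RHS = 4, y in [2, 5]  -> 2 point(s)
  x = 2: RHS = 1, y in [1, 6]  -> 2 point(s)
  x = 4: RHS = 2, y in [3, 4]  -> 2 point(s)
  x = 5: RHS = 4, y in [2, 5]  -> 2 point(s)
  x = 6: RHS = 1, y in [1, 6]  -> 2 point(s)
Affine points: 10. Add the point at infinity: total = 11.

#E(F_7) = 11


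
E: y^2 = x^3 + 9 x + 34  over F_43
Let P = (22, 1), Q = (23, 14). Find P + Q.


P != Q, so use the chord formula.
s = (y2 - y1) / (x2 - x1) = (13) / (1) mod 43 = 13
x3 = s^2 - x1 - x2 mod 43 = 13^2 - 22 - 23 = 38
y3 = s (x1 - x3) - y1 mod 43 = 13 * (22 - 38) - 1 = 6

P + Q = (38, 6)


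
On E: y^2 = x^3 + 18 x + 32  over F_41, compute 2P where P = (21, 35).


Doubling: s = (3 x1^2 + a) / (2 y1)
s = (3*21^2 + 18) / (2*35) mod 41 = 1
x3 = s^2 - 2 x1 mod 41 = 1^2 - 2*21 = 0
y3 = s (x1 - x3) - y1 mod 41 = 1 * (21 - 0) - 35 = 27

2P = (0, 27)


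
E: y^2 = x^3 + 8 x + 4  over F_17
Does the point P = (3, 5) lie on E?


Check whether y^2 = x^3 + 8 x + 4 (mod 17) for (x, y) = (3, 5).
LHS: y^2 = 5^2 mod 17 = 8
RHS: x^3 + 8 x + 4 = 3^3 + 8*3 + 4 mod 17 = 4
LHS != RHS

No, not on the curve


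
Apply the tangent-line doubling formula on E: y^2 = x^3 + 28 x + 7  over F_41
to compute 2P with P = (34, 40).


Doubling: s = (3 x1^2 + a) / (2 y1)
s = (3*34^2 + 28) / (2*40) mod 41 = 15
x3 = s^2 - 2 x1 mod 41 = 15^2 - 2*34 = 34
y3 = s (x1 - x3) - y1 mod 41 = 15 * (34 - 34) - 40 = 1

2P = (34, 1)


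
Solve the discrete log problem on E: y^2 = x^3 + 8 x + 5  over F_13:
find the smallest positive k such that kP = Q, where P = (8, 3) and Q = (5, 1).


Enumerate multiples of P until we hit Q = (5, 1):
  1P = (8, 3)
  2P = (6, 3)
  3P = (12, 10)
  4P = (5, 12)
  5P = (9, 0)
  6P = (5, 1)
Match found at i = 6.

k = 6


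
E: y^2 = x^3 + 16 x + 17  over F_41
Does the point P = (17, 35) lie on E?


Check whether y^2 = x^3 + 16 x + 17 (mod 41) for (x, y) = (17, 35).
LHS: y^2 = 35^2 mod 41 = 36
RHS: x^3 + 16 x + 17 = 17^3 + 16*17 + 17 mod 41 = 36
LHS = RHS

Yes, on the curve


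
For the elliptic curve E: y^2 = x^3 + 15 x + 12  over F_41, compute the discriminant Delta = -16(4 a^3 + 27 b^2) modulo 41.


4 a^3 + 27 b^2 = 4*15^3 + 27*12^2 = 13500 + 3888 = 17388
Delta = -16 * (17388) = -278208
Delta mod 41 = 18

Delta = 18 (mod 41)


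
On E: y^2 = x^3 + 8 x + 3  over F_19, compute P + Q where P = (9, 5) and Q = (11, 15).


P != Q, so use the chord formula.
s = (y2 - y1) / (x2 - x1) = (10) / (2) mod 19 = 5
x3 = s^2 - x1 - x2 mod 19 = 5^2 - 9 - 11 = 5
y3 = s (x1 - x3) - y1 mod 19 = 5 * (9 - 5) - 5 = 15

P + Q = (5, 15)


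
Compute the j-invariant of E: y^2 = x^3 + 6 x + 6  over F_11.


Delta = -16(4 a^3 + 27 b^2) mod 11 = 5
-1728 * (4 a)^3 = -1728 * (4*6)^3 mod 11 = 3
j = 3 * 5^(-1) mod 11 = 5

j = 5 (mod 11)


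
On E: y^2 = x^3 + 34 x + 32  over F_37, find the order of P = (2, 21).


Compute successive multiples of P until we hit O:
  1P = (2, 21)
  2P = (17, 26)
  3P = (14, 12)
  4P = (10, 22)
  5P = (36, 21)
  6P = (36, 16)
  7P = (10, 15)
  8P = (14, 25)
  ... (continuing to 11P)
  11P = O

ord(P) = 11


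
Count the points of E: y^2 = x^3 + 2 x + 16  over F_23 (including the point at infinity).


For each x in F_23, count y with y^2 = x^3 + 2 x + 16 mod 23:
  x = 0: RHS = 16, y in [4, 19]  -> 2 point(s)
  x = 3: RHS = 3, y in [7, 16]  -> 2 point(s)
  x = 5: RHS = 13, y in [6, 17]  -> 2 point(s)
  x = 9: RHS = 4, y in [2, 21]  -> 2 point(s)
  x = 10: RHS = 1, y in [1, 22]  -> 2 point(s)
  x = 11: RHS = 12, y in [9, 14]  -> 2 point(s)
  x = 13: RHS = 8, y in [10, 13]  -> 2 point(s)
  x = 16: RHS = 4, y in [2, 21]  -> 2 point(s)
  x = 17: RHS = 18, y in [8, 15]  -> 2 point(s)
  x = 19: RHS = 13, y in [6, 17]  -> 2 point(s)
  x = 20: RHS = 6, y in [11, 12]  -> 2 point(s)
  x = 21: RHS = 4, y in [2, 21]  -> 2 point(s)
  x = 22: RHS = 13, y in [6, 17]  -> 2 point(s)
Affine points: 26. Add the point at infinity: total = 27.

#E(F_23) = 27


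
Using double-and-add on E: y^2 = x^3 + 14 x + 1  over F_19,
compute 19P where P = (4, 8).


k = 19 = 10011_2 (binary, LSB first: 11001)
Double-and-add from P = (4, 8):
  bit 0 = 1: acc = O + (4, 8) = (4, 8)
  bit 1 = 1: acc = (4, 8) + (18, 9) = (13, 9)
  bit 2 = 0: acc unchanged = (13, 9)
  bit 3 = 0: acc unchanged = (13, 9)
  bit 4 = 1: acc = (13, 9) + (9, 18) = (8, 13)

19P = (8, 13)


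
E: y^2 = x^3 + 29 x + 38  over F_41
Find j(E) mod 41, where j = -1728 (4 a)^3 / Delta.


Delta = -16(4 a^3 + 27 b^2) mod 41 = 22
-1728 * (4 a)^3 = -1728 * (4*29)^3 mod 41 = 8
j = 8 * 22^(-1) mod 41 = 19

j = 19 (mod 41)


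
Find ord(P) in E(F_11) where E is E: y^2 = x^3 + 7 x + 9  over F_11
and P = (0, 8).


Compute successive multiples of P until we hit O:
  1P = (0, 8)
  2P = (9, 8)
  3P = (2, 3)
  4P = (7, 4)
  5P = (5, 9)
  6P = (10, 1)
  7P = (6, 5)
  8P = (8, 7)
  ... (continuing to 17P)
  17P = O

ord(P) = 17


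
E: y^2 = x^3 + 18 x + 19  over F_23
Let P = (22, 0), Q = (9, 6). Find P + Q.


P != Q, so use the chord formula.
s = (y2 - y1) / (x2 - x1) = (6) / (10) mod 23 = 19
x3 = s^2 - x1 - x2 mod 23 = 19^2 - 22 - 9 = 8
y3 = s (x1 - x3) - y1 mod 23 = 19 * (22 - 8) - 0 = 13

P + Q = (8, 13)


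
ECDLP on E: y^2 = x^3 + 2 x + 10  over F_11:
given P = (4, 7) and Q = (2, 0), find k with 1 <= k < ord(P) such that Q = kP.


Enumerate multiples of P until we hit Q = (2, 0):
  1P = (4, 7)
  2P = (7, 9)
  3P = (9, 8)
  4P = (2, 0)
Match found at i = 4.

k = 4


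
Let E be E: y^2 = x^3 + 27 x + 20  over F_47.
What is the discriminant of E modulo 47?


4 a^3 + 27 b^2 = 4*27^3 + 27*20^2 = 78732 + 10800 = 89532
Delta = -16 * (89532) = -1432512
Delta mod 47 = 1

Delta = 1 (mod 47)


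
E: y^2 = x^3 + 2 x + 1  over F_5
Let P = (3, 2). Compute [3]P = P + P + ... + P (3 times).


k = 3 = 11_2 (binary, LSB first: 11)
Double-and-add from P = (3, 2):
  bit 0 = 1: acc = O + (3, 2) = (3, 2)
  bit 1 = 1: acc = (3, 2) + (0, 1) = (1, 2)

3P = (1, 2)


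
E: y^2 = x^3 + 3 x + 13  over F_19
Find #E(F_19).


For each x in F_19, count y with y^2 = x^3 + 3 x + 13 mod 19:
  x = 1: RHS = 17, y in [6, 13]  -> 2 point(s)
  x = 3: RHS = 11, y in [7, 12]  -> 2 point(s)
  x = 5: RHS = 1, y in [1, 18]  -> 2 point(s)
  x = 6: RHS = 0, y in [0]  -> 1 point(s)
  x = 7: RHS = 16, y in [4, 15]  -> 2 point(s)
  x = 8: RHS = 17, y in [6, 13]  -> 2 point(s)
  x = 9: RHS = 9, y in [3, 16]  -> 2 point(s)
  x = 10: RHS = 17, y in [6, 13]  -> 2 point(s)
  x = 11: RHS = 9, y in [3, 16]  -> 2 point(s)
  x = 13: RHS = 7, y in [8, 11]  -> 2 point(s)
  x = 14: RHS = 6, y in [5, 14]  -> 2 point(s)
  x = 18: RHS = 9, y in [3, 16]  -> 2 point(s)
Affine points: 23. Add the point at infinity: total = 24.

#E(F_19) = 24


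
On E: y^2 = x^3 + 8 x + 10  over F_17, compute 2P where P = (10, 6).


Doubling: s = (3 x1^2 + a) / (2 y1)
s = (3*10^2 + 8) / (2*6) mod 17 = 3
x3 = s^2 - 2 x1 mod 17 = 3^2 - 2*10 = 6
y3 = s (x1 - x3) - y1 mod 17 = 3 * (10 - 6) - 6 = 6

2P = (6, 6)


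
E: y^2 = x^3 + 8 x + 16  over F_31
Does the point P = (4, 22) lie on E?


Check whether y^2 = x^3 + 8 x + 16 (mod 31) for (x, y) = (4, 22).
LHS: y^2 = 22^2 mod 31 = 19
RHS: x^3 + 8 x + 16 = 4^3 + 8*4 + 16 mod 31 = 19
LHS = RHS

Yes, on the curve


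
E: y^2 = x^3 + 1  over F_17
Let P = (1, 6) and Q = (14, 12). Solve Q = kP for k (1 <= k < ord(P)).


Enumerate multiples of P until we hit Q = (14, 12):
  1P = (1, 6)
  2P = (14, 12)
Match found at i = 2.

k = 2


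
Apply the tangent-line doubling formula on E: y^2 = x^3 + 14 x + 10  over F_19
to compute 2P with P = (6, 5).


Doubling: s = (3 x1^2 + a) / (2 y1)
s = (3*6^2 + 14) / (2*5) mod 19 = 16
x3 = s^2 - 2 x1 mod 19 = 16^2 - 2*6 = 16
y3 = s (x1 - x3) - y1 mod 19 = 16 * (6 - 16) - 5 = 6

2P = (16, 6)


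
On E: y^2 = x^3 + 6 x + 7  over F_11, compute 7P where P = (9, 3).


k = 7 = 111_2 (binary, LSB first: 111)
Double-and-add from P = (9, 3):
  bit 0 = 1: acc = O + (9, 3) = (9, 3)
  bit 1 = 1: acc = (9, 3) + (2, 7) = (1, 5)
  bit 2 = 1: acc = (1, 5) + (10, 0) = (9, 8)

7P = (9, 8)


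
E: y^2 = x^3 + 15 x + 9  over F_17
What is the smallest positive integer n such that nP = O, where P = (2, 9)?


Compute successive multiples of P until we hit O:
  1P = (2, 9)
  2P = (11, 3)
  3P = (12, 9)
  4P = (3, 8)
  5P = (13, 2)
  6P = (1, 12)
  7P = (6, 3)
  8P = (7, 7)
  ... (continuing to 19P)
  19P = O

ord(P) = 19


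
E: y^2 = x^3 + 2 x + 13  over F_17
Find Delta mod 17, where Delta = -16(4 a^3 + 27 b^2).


4 a^3 + 27 b^2 = 4*2^3 + 27*13^2 = 32 + 4563 = 4595
Delta = -16 * (4595) = -73520
Delta mod 17 = 5

Delta = 5 (mod 17)


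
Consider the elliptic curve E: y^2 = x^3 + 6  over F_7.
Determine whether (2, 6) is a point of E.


Check whether y^2 = x^3 + 0 x + 6 (mod 7) for (x, y) = (2, 6).
LHS: y^2 = 6^2 mod 7 = 1
RHS: x^3 + 0 x + 6 = 2^3 + 0*2 + 6 mod 7 = 0
LHS != RHS

No, not on the curve


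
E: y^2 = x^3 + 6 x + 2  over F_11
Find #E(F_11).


For each x in F_11, count y with y^2 = x^3 + 6 x + 2 mod 11:
  x = 1: RHS = 9, y in [3, 8]  -> 2 point(s)
  x = 2: RHS = 0, y in [0]  -> 1 point(s)
  x = 3: RHS = 3, y in [5, 6]  -> 2 point(s)
  x = 5: RHS = 3, y in [5, 6]  -> 2 point(s)
  x = 6: RHS = 1, y in [1, 10]  -> 2 point(s)
  x = 8: RHS = 1, y in [1, 10]  -> 2 point(s)
  x = 9: RHS = 4, y in [2, 9]  -> 2 point(s)
Affine points: 13. Add the point at infinity: total = 14.

#E(F_11) = 14


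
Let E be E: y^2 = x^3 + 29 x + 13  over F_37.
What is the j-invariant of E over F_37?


Delta = -16(4 a^3 + 27 b^2) mod 37 = 16
-1728 * (4 a)^3 = -1728 * (4*29)^3 mod 37 = 6
j = 6 * 16^(-1) mod 37 = 5

j = 5 (mod 37)


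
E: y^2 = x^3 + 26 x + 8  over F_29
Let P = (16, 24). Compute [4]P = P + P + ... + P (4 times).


k = 4 = 100_2 (binary, LSB first: 001)
Double-and-add from P = (16, 24):
  bit 0 = 0: acc unchanged = O
  bit 1 = 0: acc unchanged = O
  bit 2 = 1: acc = O + (23, 19) = (23, 19)

4P = (23, 19)


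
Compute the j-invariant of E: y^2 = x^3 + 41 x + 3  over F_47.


Delta = -16(4 a^3 + 27 b^2) mod 47 = 19
-1728 * (4 a)^3 = -1728 * (4*41)^3 mod 47 = 28
j = 28 * 19^(-1) mod 47 = 46

j = 46 (mod 47)


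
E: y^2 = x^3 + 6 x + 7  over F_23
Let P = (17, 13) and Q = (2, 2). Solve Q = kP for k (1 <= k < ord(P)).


Enumerate multiples of P until we hit Q = (2, 2):
  1P = (17, 13)
  2P = (7, 22)
  3P = (12, 17)
  4P = (2, 21)
  5P = (5, 22)
  6P = (3, 11)
  7P = (11, 1)
  8P = (22, 0)
  9P = (11, 22)
  10P = (3, 12)
  11P = (5, 1)
  12P = (2, 2)
Match found at i = 12.

k = 12


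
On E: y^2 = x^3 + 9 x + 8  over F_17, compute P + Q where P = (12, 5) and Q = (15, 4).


P != Q, so use the chord formula.
s = (y2 - y1) / (x2 - x1) = (16) / (3) mod 17 = 11
x3 = s^2 - x1 - x2 mod 17 = 11^2 - 12 - 15 = 9
y3 = s (x1 - x3) - y1 mod 17 = 11 * (12 - 9) - 5 = 11

P + Q = (9, 11)


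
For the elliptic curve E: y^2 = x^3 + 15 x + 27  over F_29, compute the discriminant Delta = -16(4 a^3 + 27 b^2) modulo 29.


4 a^3 + 27 b^2 = 4*15^3 + 27*27^2 = 13500 + 19683 = 33183
Delta = -16 * (33183) = -530928
Delta mod 29 = 4

Delta = 4 (mod 29)


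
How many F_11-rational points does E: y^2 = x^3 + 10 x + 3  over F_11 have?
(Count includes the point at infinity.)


For each x in F_11, count y with y^2 = x^3 + 10 x + 3 mod 11:
  x = 0: RHS = 3, y in [5, 6]  -> 2 point(s)
  x = 1: RHS = 3, y in [5, 6]  -> 2 point(s)
  x = 2: RHS = 9, y in [3, 8]  -> 2 point(s)
  x = 3: RHS = 5, y in [4, 7]  -> 2 point(s)
  x = 6: RHS = 4, y in [2, 9]  -> 2 point(s)
  x = 7: RHS = 9, y in [3, 8]  -> 2 point(s)
  x = 8: RHS = 1, y in [1, 10]  -> 2 point(s)
  x = 10: RHS = 3, y in [5, 6]  -> 2 point(s)
Affine points: 16. Add the point at infinity: total = 17.

#E(F_11) = 17


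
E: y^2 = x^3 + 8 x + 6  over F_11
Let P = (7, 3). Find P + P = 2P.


Doubling: s = (3 x1^2 + a) / (2 y1)
s = (3*7^2 + 8) / (2*3) mod 11 = 2
x3 = s^2 - 2 x1 mod 11 = 2^2 - 2*7 = 1
y3 = s (x1 - x3) - y1 mod 11 = 2 * (7 - 1) - 3 = 9

2P = (1, 9)


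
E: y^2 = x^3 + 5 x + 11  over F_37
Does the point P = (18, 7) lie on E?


Check whether y^2 = x^3 + 5 x + 11 (mod 37) for (x, y) = (18, 7).
LHS: y^2 = 7^2 mod 37 = 12
RHS: x^3 + 5 x + 11 = 18^3 + 5*18 + 11 mod 37 = 13
LHS != RHS

No, not on the curve


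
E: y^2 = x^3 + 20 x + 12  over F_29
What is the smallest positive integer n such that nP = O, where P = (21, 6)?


Compute successive multiples of P until we hit O:
  1P = (21, 6)
  2P = (22, 15)
  3P = (9, 15)
  4P = (5, 11)
  5P = (27, 14)
  6P = (15, 2)
  7P = (16, 7)
  8P = (28, 7)
  ... (continuing to 34P)
  34P = O

ord(P) = 34


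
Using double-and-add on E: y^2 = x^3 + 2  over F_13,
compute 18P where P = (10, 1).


k = 18 = 10010_2 (binary, LSB first: 01001)
Double-and-add from P = (10, 1):
  bit 0 = 0: acc unchanged = O
  bit 1 = 1: acc = O + (3, 9) = (3, 9)
  bit 2 = 0: acc unchanged = (3, 9)
  bit 3 = 0: acc unchanged = (3, 9)
  bit 4 = 1: acc = (3, 9) + (9, 4) = (10, 12)

18P = (10, 12)


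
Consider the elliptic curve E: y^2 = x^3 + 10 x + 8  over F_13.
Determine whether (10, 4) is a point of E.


Check whether y^2 = x^3 + 10 x + 8 (mod 13) for (x, y) = (10, 4).
LHS: y^2 = 4^2 mod 13 = 3
RHS: x^3 + 10 x + 8 = 10^3 + 10*10 + 8 mod 13 = 3
LHS = RHS

Yes, on the curve


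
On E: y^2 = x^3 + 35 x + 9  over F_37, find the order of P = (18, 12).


Compute successive multiples of P until we hit O:
  1P = (18, 12)
  2P = (34, 32)
  3P = (12, 14)
  4P = (3, 20)
  5P = (25, 9)
  6P = (4, 19)
  7P = (6, 19)
  8P = (10, 8)
  ... (continuing to 37P)
  37P = O

ord(P) = 37


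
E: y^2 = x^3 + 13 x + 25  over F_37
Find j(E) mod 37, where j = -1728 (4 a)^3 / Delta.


Delta = -16(4 a^3 + 27 b^2) mod 37 = 18
-1728 * (4 a)^3 = -1728 * (4*13)^3 mod 37 = 14
j = 14 * 18^(-1) mod 37 = 9

j = 9 (mod 37)


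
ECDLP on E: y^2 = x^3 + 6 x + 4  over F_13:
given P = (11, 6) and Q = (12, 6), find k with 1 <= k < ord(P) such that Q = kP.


Enumerate multiples of P until we hit Q = (12, 6):
  1P = (11, 6)
  2P = (3, 6)
  3P = (12, 7)
  4P = (4, 1)
  5P = (7, 8)
  6P = (5, 4)
  7P = (0, 2)
  8P = (6, 10)
  9P = (6, 3)
  10P = (0, 11)
  11P = (5, 9)
  12P = (7, 5)
  13P = (4, 12)
  14P = (12, 6)
Match found at i = 14.

k = 14


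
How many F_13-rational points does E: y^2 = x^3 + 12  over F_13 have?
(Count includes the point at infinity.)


For each x in F_13, count y with y^2 = x^3 + 0 x + 12 mod 13:
  x = 0: RHS = 12, y in [5, 8]  -> 2 point(s)
  x = 1: RHS = 0, y in [0]  -> 1 point(s)
  x = 3: RHS = 0, y in [0]  -> 1 point(s)
  x = 7: RHS = 4, y in [2, 11]  -> 2 point(s)
  x = 8: RHS = 4, y in [2, 11]  -> 2 point(s)
  x = 9: RHS = 0, y in [0]  -> 1 point(s)
  x = 11: RHS = 4, y in [2, 11]  -> 2 point(s)
Affine points: 11. Add the point at infinity: total = 12.

#E(F_13) = 12


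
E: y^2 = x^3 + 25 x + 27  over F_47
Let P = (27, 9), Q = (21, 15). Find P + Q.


P != Q, so use the chord formula.
s = (y2 - y1) / (x2 - x1) = (6) / (41) mod 47 = 46
x3 = s^2 - x1 - x2 mod 47 = 46^2 - 27 - 21 = 0
y3 = s (x1 - x3) - y1 mod 47 = 46 * (27 - 0) - 9 = 11

P + Q = (0, 11)


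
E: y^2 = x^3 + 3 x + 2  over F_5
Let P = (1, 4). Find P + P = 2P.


Doubling: s = (3 x1^2 + a) / (2 y1)
s = (3*1^2 + 3) / (2*4) mod 5 = 2
x3 = s^2 - 2 x1 mod 5 = 2^2 - 2*1 = 2
y3 = s (x1 - x3) - y1 mod 5 = 2 * (1 - 2) - 4 = 4

2P = (2, 4)


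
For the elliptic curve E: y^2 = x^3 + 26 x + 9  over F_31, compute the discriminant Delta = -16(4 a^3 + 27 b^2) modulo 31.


4 a^3 + 27 b^2 = 4*26^3 + 27*9^2 = 70304 + 2187 = 72491
Delta = -16 * (72491) = -1159856
Delta mod 31 = 9

Delta = 9 (mod 31)


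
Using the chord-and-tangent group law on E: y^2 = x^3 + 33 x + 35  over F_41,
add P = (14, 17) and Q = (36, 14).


P != Q, so use the chord formula.
s = (y2 - y1) / (x2 - x1) = (38) / (22) mod 41 = 39
x3 = s^2 - x1 - x2 mod 41 = 39^2 - 14 - 36 = 36
y3 = s (x1 - x3) - y1 mod 41 = 39 * (14 - 36) - 17 = 27

P + Q = (36, 27)


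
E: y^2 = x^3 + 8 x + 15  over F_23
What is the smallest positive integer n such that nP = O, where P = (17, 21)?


Compute successive multiples of P until we hit O:
  1P = (17, 21)
  2P = (2, 4)
  3P = (6, 16)
  4P = (8, 4)
  5P = (1, 22)
  6P = (13, 19)
  7P = (22, 11)
  8P = (11, 13)
  ... (continuing to 18P)
  18P = O

ord(P) = 18


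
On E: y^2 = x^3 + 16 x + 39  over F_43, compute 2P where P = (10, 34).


Doubling: s = (3 x1^2 + a) / (2 y1)
s = (3*10^2 + 16) / (2*34) mod 43 = 35
x3 = s^2 - 2 x1 mod 43 = 35^2 - 2*10 = 1
y3 = s (x1 - x3) - y1 mod 43 = 35 * (10 - 1) - 34 = 23

2P = (1, 23)


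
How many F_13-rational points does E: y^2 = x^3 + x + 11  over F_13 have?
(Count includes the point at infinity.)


For each x in F_13, count y with y^2 = x^3 + 1 x + 11 mod 13:
  x = 1: RHS = 0, y in [0]  -> 1 point(s)
  x = 4: RHS = 1, y in [1, 12]  -> 2 point(s)
  x = 6: RHS = 12, y in [5, 8]  -> 2 point(s)
  x = 7: RHS = 10, y in [6, 7]  -> 2 point(s)
  x = 11: RHS = 1, y in [1, 12]  -> 2 point(s)
  x = 12: RHS = 9, y in [3, 10]  -> 2 point(s)
Affine points: 11. Add the point at infinity: total = 12.

#E(F_13) = 12


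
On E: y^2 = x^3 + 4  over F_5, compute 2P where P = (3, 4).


k = 2 = 10_2 (binary, LSB first: 01)
Double-and-add from P = (3, 4):
  bit 0 = 0: acc unchanged = O
  bit 1 = 1: acc = O + (0, 3) = (0, 3)

2P = (0, 3)


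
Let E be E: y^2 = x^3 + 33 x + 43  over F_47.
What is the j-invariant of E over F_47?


Delta = -16(4 a^3 + 27 b^2) mod 47 = 21
-1728 * (4 a)^3 = -1728 * (4*33)^3 mod 47 = 18
j = 18 * 21^(-1) mod 47 = 21

j = 21 (mod 47)


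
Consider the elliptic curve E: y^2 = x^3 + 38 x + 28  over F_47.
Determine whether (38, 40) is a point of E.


Check whether y^2 = x^3 + 38 x + 28 (mod 47) for (x, y) = (38, 40).
LHS: y^2 = 40^2 mod 47 = 2
RHS: x^3 + 38 x + 28 = 38^3 + 38*38 + 28 mod 47 = 38
LHS != RHS

No, not on the curve


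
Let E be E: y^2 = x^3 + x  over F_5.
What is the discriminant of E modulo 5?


4 a^3 + 27 b^2 = 4*1^3 + 27*0^2 = 4 + 0 = 4
Delta = -16 * (4) = -64
Delta mod 5 = 1

Delta = 1 (mod 5)


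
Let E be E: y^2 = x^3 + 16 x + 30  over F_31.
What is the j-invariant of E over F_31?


Delta = -16(4 a^3 + 27 b^2) mod 31 = 25
-1728 * (4 a)^3 = -1728 * (4*16)^3 mod 31 = 2
j = 2 * 25^(-1) mod 31 = 10

j = 10 (mod 31)


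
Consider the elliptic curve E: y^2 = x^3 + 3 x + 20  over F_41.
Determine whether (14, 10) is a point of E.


Check whether y^2 = x^3 + 3 x + 20 (mod 41) for (x, y) = (14, 10).
LHS: y^2 = 10^2 mod 41 = 18
RHS: x^3 + 3 x + 20 = 14^3 + 3*14 + 20 mod 41 = 18
LHS = RHS

Yes, on the curve


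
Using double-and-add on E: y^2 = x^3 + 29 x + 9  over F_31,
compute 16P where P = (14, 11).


k = 16 = 10000_2 (binary, LSB first: 00001)
Double-and-add from P = (14, 11):
  bit 0 = 0: acc unchanged = O
  bit 1 = 0: acc unchanged = O
  bit 2 = 0: acc unchanged = O
  bit 3 = 0: acc unchanged = O
  bit 4 = 1: acc = O + (7, 11) = (7, 11)

16P = (7, 11)


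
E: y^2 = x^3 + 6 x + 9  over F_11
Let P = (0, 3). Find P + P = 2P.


Doubling: s = (3 x1^2 + a) / (2 y1)
s = (3*0^2 + 6) / (2*3) mod 11 = 1
x3 = s^2 - 2 x1 mod 11 = 1^2 - 2*0 = 1
y3 = s (x1 - x3) - y1 mod 11 = 1 * (0 - 1) - 3 = 7

2P = (1, 7)


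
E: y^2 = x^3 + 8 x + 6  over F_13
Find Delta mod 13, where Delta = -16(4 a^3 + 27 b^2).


4 a^3 + 27 b^2 = 4*8^3 + 27*6^2 = 2048 + 972 = 3020
Delta = -16 * (3020) = -48320
Delta mod 13 = 1

Delta = 1 (mod 13)


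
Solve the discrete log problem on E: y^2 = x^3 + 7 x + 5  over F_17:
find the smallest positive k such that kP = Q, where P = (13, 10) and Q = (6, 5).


Enumerate multiples of P until we hit Q = (6, 5):
  1P = (13, 10)
  2P = (6, 5)
Match found at i = 2.

k = 2


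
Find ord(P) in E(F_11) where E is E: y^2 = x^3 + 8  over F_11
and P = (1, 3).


Compute successive multiples of P until we hit O:
  1P = (1, 3)
  2P = (1, 8)
  3P = O

ord(P) = 3


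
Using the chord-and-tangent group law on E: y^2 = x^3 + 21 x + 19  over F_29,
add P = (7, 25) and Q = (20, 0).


P != Q, so use the chord formula.
s = (y2 - y1) / (x2 - x1) = (4) / (13) mod 29 = 7
x3 = s^2 - x1 - x2 mod 29 = 7^2 - 7 - 20 = 22
y3 = s (x1 - x3) - y1 mod 29 = 7 * (7 - 22) - 25 = 15

P + Q = (22, 15)


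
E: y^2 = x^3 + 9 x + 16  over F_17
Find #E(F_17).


For each x in F_17, count y with y^2 = x^3 + 9 x + 16 mod 17:
  x = 0: RHS = 16, y in [4, 13]  -> 2 point(s)
  x = 1: RHS = 9, y in [3, 14]  -> 2 point(s)
  x = 2: RHS = 8, y in [5, 12]  -> 2 point(s)
  x = 3: RHS = 2, y in [6, 11]  -> 2 point(s)
  x = 5: RHS = 16, y in [4, 13]  -> 2 point(s)
  x = 10: RHS = 1, y in [1, 16]  -> 2 point(s)
  x = 11: RHS = 1, y in [1, 16]  -> 2 point(s)
  x = 12: RHS = 16, y in [4, 13]  -> 2 point(s)
  x = 13: RHS = 1, y in [1, 16]  -> 2 point(s)
  x = 14: RHS = 13, y in [8, 9]  -> 2 point(s)
Affine points: 20. Add the point at infinity: total = 21.

#E(F_17) = 21


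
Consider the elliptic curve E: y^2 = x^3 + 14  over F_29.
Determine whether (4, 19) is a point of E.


Check whether y^2 = x^3 + 0 x + 14 (mod 29) for (x, y) = (4, 19).
LHS: y^2 = 19^2 mod 29 = 13
RHS: x^3 + 0 x + 14 = 4^3 + 0*4 + 14 mod 29 = 20
LHS != RHS

No, not on the curve


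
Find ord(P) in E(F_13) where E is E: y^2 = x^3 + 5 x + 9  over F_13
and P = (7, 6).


Compute successive multiples of P until we hit O:
  1P = (7, 6)
  2P = (2, 1)
  3P = (5, 9)
  4P = (0, 3)
  5P = (3, 5)
  6P = (12, 9)
  7P = (11, 2)
  8P = (9, 9)
  ... (continuing to 17P)
  17P = O

ord(P) = 17


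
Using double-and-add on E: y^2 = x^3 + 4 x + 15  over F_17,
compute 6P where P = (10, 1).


k = 6 = 110_2 (binary, LSB first: 011)
Double-and-add from P = (10, 1):
  bit 0 = 0: acc unchanged = O
  bit 1 = 1: acc = O + (15, 4) = (15, 4)
  bit 2 = 1: acc = (15, 4) + (8, 10) = (10, 16)

6P = (10, 16)


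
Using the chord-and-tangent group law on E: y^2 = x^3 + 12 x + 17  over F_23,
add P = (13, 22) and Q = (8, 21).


P != Q, so use the chord formula.
s = (y2 - y1) / (x2 - x1) = (22) / (18) mod 23 = 14
x3 = s^2 - x1 - x2 mod 23 = 14^2 - 13 - 8 = 14
y3 = s (x1 - x3) - y1 mod 23 = 14 * (13 - 14) - 22 = 10

P + Q = (14, 10)


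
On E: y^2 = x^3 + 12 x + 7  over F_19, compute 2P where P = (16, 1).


Doubling: s = (3 x1^2 + a) / (2 y1)
s = (3*16^2 + 12) / (2*1) mod 19 = 10
x3 = s^2 - 2 x1 mod 19 = 10^2 - 2*16 = 11
y3 = s (x1 - x3) - y1 mod 19 = 10 * (16 - 11) - 1 = 11

2P = (11, 11)


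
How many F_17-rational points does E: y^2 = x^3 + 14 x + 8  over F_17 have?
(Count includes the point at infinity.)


For each x in F_17, count y with y^2 = x^3 + 14 x + 8 mod 17:
  x = 0: RHS = 8, y in [5, 12]  -> 2 point(s)
  x = 3: RHS = 9, y in [3, 14]  -> 2 point(s)
  x = 4: RHS = 9, y in [3, 14]  -> 2 point(s)
  x = 5: RHS = 16, y in [4, 13]  -> 2 point(s)
  x = 6: RHS = 2, y in [6, 11]  -> 2 point(s)
  x = 9: RHS = 13, y in [8, 9]  -> 2 point(s)
  x = 10: RHS = 9, y in [3, 14]  -> 2 point(s)
  x = 12: RHS = 0, y in [0]  -> 1 point(s)
Affine points: 15. Add the point at infinity: total = 16.

#E(F_17) = 16


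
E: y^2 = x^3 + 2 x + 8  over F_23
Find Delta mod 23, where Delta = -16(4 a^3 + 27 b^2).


4 a^3 + 27 b^2 = 4*2^3 + 27*8^2 = 32 + 1728 = 1760
Delta = -16 * (1760) = -28160
Delta mod 23 = 15

Delta = 15 (mod 23)


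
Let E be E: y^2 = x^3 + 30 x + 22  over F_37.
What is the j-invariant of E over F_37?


Delta = -16(4 a^3 + 27 b^2) mod 37 = 10
-1728 * (4 a)^3 = -1728 * (4*30)^3 mod 37 = 27
j = 27 * 10^(-1) mod 37 = 36

j = 36 (mod 37)


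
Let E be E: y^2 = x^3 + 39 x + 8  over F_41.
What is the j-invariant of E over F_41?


Delta = -16(4 a^3 + 27 b^2) mod 41 = 6
-1728 * (4 a)^3 = -1728 * (4*39)^3 mod 41 = 38
j = 38 * 6^(-1) mod 41 = 20

j = 20 (mod 41)


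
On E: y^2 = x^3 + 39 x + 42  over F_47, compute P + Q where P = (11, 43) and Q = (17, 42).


P != Q, so use the chord formula.
s = (y2 - y1) / (x2 - x1) = (46) / (6) mod 47 = 39
x3 = s^2 - x1 - x2 mod 47 = 39^2 - 11 - 17 = 36
y3 = s (x1 - x3) - y1 mod 47 = 39 * (11 - 36) - 43 = 16

P + Q = (36, 16)


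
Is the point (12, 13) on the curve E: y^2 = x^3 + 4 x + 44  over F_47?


Check whether y^2 = x^3 + 4 x + 44 (mod 47) for (x, y) = (12, 13).
LHS: y^2 = 13^2 mod 47 = 28
RHS: x^3 + 4 x + 44 = 12^3 + 4*12 + 44 mod 47 = 34
LHS != RHS

No, not on the curve


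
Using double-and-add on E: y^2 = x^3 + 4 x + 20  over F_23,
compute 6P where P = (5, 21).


k = 6 = 110_2 (binary, LSB first: 011)
Double-and-add from P = (5, 21):
  bit 0 = 0: acc unchanged = O
  bit 1 = 1: acc = O + (2, 6) = (2, 6)
  bit 2 = 1: acc = (2, 6) + (8, 9) = (19, 20)

6P = (19, 20)


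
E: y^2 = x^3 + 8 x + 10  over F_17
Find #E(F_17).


For each x in F_17, count y with y^2 = x^3 + 8 x + 10 mod 17:
  x = 1: RHS = 2, y in [6, 11]  -> 2 point(s)
  x = 2: RHS = 0, y in [0]  -> 1 point(s)
  x = 4: RHS = 4, y in [2, 15]  -> 2 point(s)
  x = 6: RHS = 2, y in [6, 11]  -> 2 point(s)
  x = 7: RHS = 1, y in [1, 16]  -> 2 point(s)
  x = 8: RHS = 8, y in [5, 12]  -> 2 point(s)
  x = 10: RHS = 2, y in [6, 11]  -> 2 point(s)
  x = 11: RHS = 1, y in [1, 16]  -> 2 point(s)
  x = 12: RHS = 15, y in [7, 10]  -> 2 point(s)
  x = 13: RHS = 16, y in [4, 13]  -> 2 point(s)
  x = 16: RHS = 1, y in [1, 16]  -> 2 point(s)
Affine points: 21. Add the point at infinity: total = 22.

#E(F_17) = 22


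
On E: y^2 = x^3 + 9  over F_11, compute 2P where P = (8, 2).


Doubling: s = (3 x1^2 + a) / (2 y1)
s = (3*8^2 + 0) / (2*2) mod 11 = 4
x3 = s^2 - 2 x1 mod 11 = 4^2 - 2*8 = 0
y3 = s (x1 - x3) - y1 mod 11 = 4 * (8 - 0) - 2 = 8

2P = (0, 8)


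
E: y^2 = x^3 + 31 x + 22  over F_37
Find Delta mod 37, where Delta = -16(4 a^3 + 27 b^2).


4 a^3 + 27 b^2 = 4*31^3 + 27*22^2 = 119164 + 13068 = 132232
Delta = -16 * (132232) = -2115712
Delta mod 37 = 22

Delta = 22 (mod 37)


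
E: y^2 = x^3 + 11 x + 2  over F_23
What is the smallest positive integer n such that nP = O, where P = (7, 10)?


Compute successive multiples of P until we hit O:
  1P = (7, 10)
  2P = (10, 10)
  3P = (6, 13)
  4P = (19, 3)
  5P = (9, 18)
  6P = (0, 18)
  7P = (22, 17)
  8P = (21, 8)
  ... (continuing to 30P)
  30P = O

ord(P) = 30


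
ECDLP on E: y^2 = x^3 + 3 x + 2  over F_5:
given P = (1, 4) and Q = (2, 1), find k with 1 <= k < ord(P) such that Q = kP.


Enumerate multiples of P until we hit Q = (2, 1):
  1P = (1, 4)
  2P = (2, 4)
  3P = (2, 1)
Match found at i = 3.

k = 3


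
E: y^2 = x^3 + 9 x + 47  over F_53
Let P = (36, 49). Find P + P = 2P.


Doubling: s = (3 x1^2 + a) / (2 y1)
s = (3*36^2 + 9) / (2*49) mod 53 = 23
x3 = s^2 - 2 x1 mod 53 = 23^2 - 2*36 = 33
y3 = s (x1 - x3) - y1 mod 53 = 23 * (36 - 33) - 49 = 20

2P = (33, 20)


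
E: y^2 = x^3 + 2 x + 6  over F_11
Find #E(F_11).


For each x in F_11, count y with y^2 = x^3 + 2 x + 6 mod 11:
  x = 1: RHS = 9, y in [3, 8]  -> 2 point(s)
  x = 4: RHS = 1, y in [1, 10]  -> 2 point(s)
  x = 5: RHS = 9, y in [3, 8]  -> 2 point(s)
  x = 6: RHS = 3, y in [5, 6]  -> 2 point(s)
  x = 7: RHS = 0, y in [0]  -> 1 point(s)
  x = 9: RHS = 5, y in [4, 7]  -> 2 point(s)
  x = 10: RHS = 3, y in [5, 6]  -> 2 point(s)
Affine points: 13. Add the point at infinity: total = 14.

#E(F_11) = 14


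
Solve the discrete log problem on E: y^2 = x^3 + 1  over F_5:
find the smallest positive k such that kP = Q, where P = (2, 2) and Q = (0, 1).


Enumerate multiples of P until we hit Q = (0, 1):
  1P = (2, 2)
  2P = (0, 4)
  3P = (4, 0)
  4P = (0, 1)
Match found at i = 4.

k = 4


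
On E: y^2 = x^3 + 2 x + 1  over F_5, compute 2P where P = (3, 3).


k = 2 = 10_2 (binary, LSB first: 01)
Double-and-add from P = (3, 3):
  bit 0 = 0: acc unchanged = O
  bit 1 = 1: acc = O + (0, 4) = (0, 4)

2P = (0, 4)


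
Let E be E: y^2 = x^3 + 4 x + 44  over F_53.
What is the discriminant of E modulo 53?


4 a^3 + 27 b^2 = 4*4^3 + 27*44^2 = 256 + 52272 = 52528
Delta = -16 * (52528) = -840448
Delta mod 53 = 26

Delta = 26 (mod 53)


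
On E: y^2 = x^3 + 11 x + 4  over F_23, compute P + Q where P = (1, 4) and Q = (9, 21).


P != Q, so use the chord formula.
s = (y2 - y1) / (x2 - x1) = (17) / (8) mod 23 = 5
x3 = s^2 - x1 - x2 mod 23 = 5^2 - 1 - 9 = 15
y3 = s (x1 - x3) - y1 mod 23 = 5 * (1 - 15) - 4 = 18

P + Q = (15, 18)


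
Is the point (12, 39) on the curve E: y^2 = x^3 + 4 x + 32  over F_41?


Check whether y^2 = x^3 + 4 x + 32 (mod 41) for (x, y) = (12, 39).
LHS: y^2 = 39^2 mod 41 = 4
RHS: x^3 + 4 x + 32 = 12^3 + 4*12 + 32 mod 41 = 4
LHS = RHS

Yes, on the curve


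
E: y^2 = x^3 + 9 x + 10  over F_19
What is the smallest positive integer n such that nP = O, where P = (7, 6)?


Compute successive multiples of P until we hit O:
  1P = (7, 6)
  2P = (3, 8)
  3P = (14, 7)
  4P = (5, 16)
  5P = (13, 5)
  6P = (8, 10)
  7P = (1, 18)
  8P = (15, 10)
  ... (continuing to 22P)
  22P = O

ord(P) = 22


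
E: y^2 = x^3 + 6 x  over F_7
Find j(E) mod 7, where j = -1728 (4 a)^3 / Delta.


Delta = -16(4 a^3 + 27 b^2) mod 7 = 1
-1728 * (4 a)^3 = -1728 * (4*6)^3 mod 7 = 6
j = 6 * 1^(-1) mod 7 = 6

j = 6 (mod 7)


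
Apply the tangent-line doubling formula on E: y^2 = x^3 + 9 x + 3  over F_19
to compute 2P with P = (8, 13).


Doubling: s = (3 x1^2 + a) / (2 y1)
s = (3*8^2 + 9) / (2*13) mod 19 = 7
x3 = s^2 - 2 x1 mod 19 = 7^2 - 2*8 = 14
y3 = s (x1 - x3) - y1 mod 19 = 7 * (8 - 14) - 13 = 2

2P = (14, 2)


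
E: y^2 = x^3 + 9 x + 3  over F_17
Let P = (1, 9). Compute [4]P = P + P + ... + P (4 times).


k = 4 = 100_2 (binary, LSB first: 001)
Double-and-add from P = (1, 9):
  bit 0 = 0: acc unchanged = O
  bit 1 = 0: acc unchanged = O
  bit 2 = 1: acc = O + (6, 1) = (6, 1)

4P = (6, 1)


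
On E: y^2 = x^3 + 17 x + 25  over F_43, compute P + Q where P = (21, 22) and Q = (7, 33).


P != Q, so use the chord formula.
s = (y2 - y1) / (x2 - x1) = (11) / (29) mod 43 = 33
x3 = s^2 - x1 - x2 mod 43 = 33^2 - 21 - 7 = 29
y3 = s (x1 - x3) - y1 mod 43 = 33 * (21 - 29) - 22 = 15

P + Q = (29, 15)


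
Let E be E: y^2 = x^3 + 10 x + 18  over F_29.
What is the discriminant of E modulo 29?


4 a^3 + 27 b^2 = 4*10^3 + 27*18^2 = 4000 + 8748 = 12748
Delta = -16 * (12748) = -203968
Delta mod 29 = 18

Delta = 18 (mod 29)


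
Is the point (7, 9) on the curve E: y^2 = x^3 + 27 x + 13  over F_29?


Check whether y^2 = x^3 + 27 x + 13 (mod 29) for (x, y) = (7, 9).
LHS: y^2 = 9^2 mod 29 = 23
RHS: x^3 + 27 x + 13 = 7^3 + 27*7 + 13 mod 29 = 23
LHS = RHS

Yes, on the curve


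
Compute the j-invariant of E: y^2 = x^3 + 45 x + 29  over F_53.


Delta = -16(4 a^3 + 27 b^2) mod 53 = 17
-1728 * (4 a)^3 = -1728 * (4*45)^3 mod 53 = 24
j = 24 * 17^(-1) mod 53 = 17

j = 17 (mod 53)


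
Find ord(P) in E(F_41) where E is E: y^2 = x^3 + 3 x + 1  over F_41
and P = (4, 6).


Compute successive multiples of P until we hit O:
  1P = (4, 6)
  2P = (28, 15)
  3P = (29, 0)
  4P = (28, 26)
  5P = (4, 35)
  6P = O

ord(P) = 6


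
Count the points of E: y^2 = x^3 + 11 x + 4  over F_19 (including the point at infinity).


For each x in F_19, count y with y^2 = x^3 + 11 x + 4 mod 19:
  x = 0: RHS = 4, y in [2, 17]  -> 2 point(s)
  x = 1: RHS = 16, y in [4, 15]  -> 2 point(s)
  x = 3: RHS = 7, y in [8, 11]  -> 2 point(s)
  x = 4: RHS = 17, y in [6, 13]  -> 2 point(s)
  x = 6: RHS = 1, y in [1, 18]  -> 2 point(s)
  x = 7: RHS = 6, y in [5, 14]  -> 2 point(s)
  x = 13: RHS = 7, y in [8, 11]  -> 2 point(s)
  x = 16: RHS = 1, y in [1, 18]  -> 2 point(s)
  x = 18: RHS = 11, y in [7, 12]  -> 2 point(s)
Affine points: 18. Add the point at infinity: total = 19.

#E(F_19) = 19


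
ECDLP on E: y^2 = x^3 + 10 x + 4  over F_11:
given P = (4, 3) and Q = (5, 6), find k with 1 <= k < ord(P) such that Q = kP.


Enumerate multiples of P until we hit Q = (5, 6):
  1P = (4, 3)
  2P = (6, 7)
  3P = (5, 6)
Match found at i = 3.

k = 3


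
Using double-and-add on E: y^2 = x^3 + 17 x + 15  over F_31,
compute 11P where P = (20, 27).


k = 11 = 1011_2 (binary, LSB first: 1101)
Double-and-add from P = (20, 27):
  bit 0 = 1: acc = O + (20, 27) = (20, 27)
  bit 1 = 1: acc = (20, 27) + (23, 7) = (29, 2)
  bit 2 = 0: acc unchanged = (29, 2)
  bit 3 = 1: acc = (29, 2) + (5, 16) = (1, 23)

11P = (1, 23)


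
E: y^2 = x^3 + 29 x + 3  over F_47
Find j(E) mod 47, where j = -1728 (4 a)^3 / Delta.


Delta = -16(4 a^3 + 27 b^2) mod 47 = 34
-1728 * (4 a)^3 = -1728 * (4*29)^3 mod 47 = 4
j = 4 * 34^(-1) mod 47 = 25

j = 25 (mod 47)


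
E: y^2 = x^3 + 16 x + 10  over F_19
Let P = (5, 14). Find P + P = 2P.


Doubling: s = (3 x1^2 + a) / (2 y1)
s = (3*5^2 + 16) / (2*14) mod 19 = 8
x3 = s^2 - 2 x1 mod 19 = 8^2 - 2*5 = 16
y3 = s (x1 - x3) - y1 mod 19 = 8 * (5 - 16) - 14 = 12

2P = (16, 12)


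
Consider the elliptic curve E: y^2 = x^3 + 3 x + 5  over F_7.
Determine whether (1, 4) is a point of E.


Check whether y^2 = x^3 + 3 x + 5 (mod 7) for (x, y) = (1, 4).
LHS: y^2 = 4^2 mod 7 = 2
RHS: x^3 + 3 x + 5 = 1^3 + 3*1 + 5 mod 7 = 2
LHS = RHS

Yes, on the curve


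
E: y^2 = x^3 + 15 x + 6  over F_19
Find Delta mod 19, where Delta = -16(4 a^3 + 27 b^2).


4 a^3 + 27 b^2 = 4*15^3 + 27*6^2 = 13500 + 972 = 14472
Delta = -16 * (14472) = -231552
Delta mod 19 = 1

Delta = 1 (mod 19)


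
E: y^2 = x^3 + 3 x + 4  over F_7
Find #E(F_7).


For each x in F_7, count y with y^2 = x^3 + 3 x + 4 mod 7:
  x = 0: RHS = 4, y in [2, 5]  -> 2 point(s)
  x = 1: RHS = 1, y in [1, 6]  -> 2 point(s)
  x = 2: RHS = 4, y in [2, 5]  -> 2 point(s)
  x = 5: RHS = 4, y in [2, 5]  -> 2 point(s)
  x = 6: RHS = 0, y in [0]  -> 1 point(s)
Affine points: 9. Add the point at infinity: total = 10.

#E(F_7) = 10


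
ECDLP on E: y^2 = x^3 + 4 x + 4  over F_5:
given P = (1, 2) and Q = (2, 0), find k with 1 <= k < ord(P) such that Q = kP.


Enumerate multiples of P until we hit Q = (2, 0):
  1P = (1, 2)
  2P = (2, 0)
Match found at i = 2.

k = 2


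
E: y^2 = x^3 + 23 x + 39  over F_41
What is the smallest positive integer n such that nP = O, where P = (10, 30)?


Compute successive multiples of P until we hit O:
  1P = (10, 30)
  2P = (23, 36)
  3P = (7, 25)
  4P = (4, 21)
  5P = (19, 18)
  6P = (32, 13)
  7P = (9, 27)
  8P = (31, 30)
  ... (continuing to 32P)
  32P = O

ord(P) = 32


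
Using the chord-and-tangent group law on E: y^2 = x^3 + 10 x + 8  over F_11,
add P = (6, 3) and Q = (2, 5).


P != Q, so use the chord formula.
s = (y2 - y1) / (x2 - x1) = (2) / (7) mod 11 = 5
x3 = s^2 - x1 - x2 mod 11 = 5^2 - 6 - 2 = 6
y3 = s (x1 - x3) - y1 mod 11 = 5 * (6 - 6) - 3 = 8

P + Q = (6, 8)


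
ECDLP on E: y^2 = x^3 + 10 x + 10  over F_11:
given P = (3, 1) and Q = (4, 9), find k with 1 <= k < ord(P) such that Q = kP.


Enumerate multiples of P until we hit Q = (4, 9):
  1P = (3, 1)
  2P = (9, 9)
  3P = (2, 4)
  4P = (4, 2)
  5P = (5, 8)
  6P = (7, 7)
  7P = (6, 0)
  8P = (7, 4)
  9P = (5, 3)
  10P = (4, 9)
Match found at i = 10.

k = 10


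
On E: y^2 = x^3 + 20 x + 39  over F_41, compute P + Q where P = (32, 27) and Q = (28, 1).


P != Q, so use the chord formula.
s = (y2 - y1) / (x2 - x1) = (15) / (37) mod 41 = 27
x3 = s^2 - x1 - x2 mod 41 = 27^2 - 32 - 28 = 13
y3 = s (x1 - x3) - y1 mod 41 = 27 * (32 - 13) - 27 = 35

P + Q = (13, 35)


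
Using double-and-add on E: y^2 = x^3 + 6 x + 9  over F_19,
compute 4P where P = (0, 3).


k = 4 = 100_2 (binary, LSB first: 001)
Double-and-add from P = (0, 3):
  bit 0 = 0: acc unchanged = O
  bit 1 = 0: acc unchanged = O
  bit 2 = 1: acc = O + (15, 15) = (15, 15)

4P = (15, 15)


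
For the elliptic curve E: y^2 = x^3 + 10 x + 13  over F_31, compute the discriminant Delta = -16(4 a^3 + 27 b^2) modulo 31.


4 a^3 + 27 b^2 = 4*10^3 + 27*13^2 = 4000 + 4563 = 8563
Delta = -16 * (8563) = -137008
Delta mod 31 = 12

Delta = 12 (mod 31)


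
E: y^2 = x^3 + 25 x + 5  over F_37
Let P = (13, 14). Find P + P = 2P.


Doubling: s = (3 x1^2 + a) / (2 y1)
s = (3*13^2 + 25) / (2*14) mod 37 = 19
x3 = s^2 - 2 x1 mod 37 = 19^2 - 2*13 = 2
y3 = s (x1 - x3) - y1 mod 37 = 19 * (13 - 2) - 14 = 10

2P = (2, 10)


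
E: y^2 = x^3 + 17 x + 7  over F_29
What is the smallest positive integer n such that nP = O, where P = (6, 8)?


Compute successive multiples of P until we hit O:
  1P = (6, 8)
  2P = (24, 0)
  3P = (6, 21)
  4P = O

ord(P) = 4


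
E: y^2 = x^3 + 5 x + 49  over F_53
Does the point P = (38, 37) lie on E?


Check whether y^2 = x^3 + 5 x + 49 (mod 53) for (x, y) = (38, 37).
LHS: y^2 = 37^2 mod 53 = 44
RHS: x^3 + 5 x + 49 = 38^3 + 5*38 + 49 mod 53 = 44
LHS = RHS

Yes, on the curve


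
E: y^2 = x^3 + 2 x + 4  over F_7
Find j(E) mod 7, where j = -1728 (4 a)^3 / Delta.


Delta = -16(4 a^3 + 27 b^2) mod 7 = 3
-1728 * (4 a)^3 = -1728 * (4*2)^3 mod 7 = 1
j = 1 * 3^(-1) mod 7 = 5

j = 5 (mod 7)


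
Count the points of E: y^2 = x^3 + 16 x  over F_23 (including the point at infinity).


For each x in F_23, count y with y^2 = x^3 + 16 x + 0 mod 23:
  x = 0: RHS = 0, y in [0]  -> 1 point(s)
  x = 3: RHS = 6, y in [11, 12]  -> 2 point(s)
  x = 4: RHS = 13, y in [6, 17]  -> 2 point(s)
  x = 6: RHS = 13, y in [6, 17]  -> 2 point(s)
  x = 7: RHS = 18, y in [8, 15]  -> 2 point(s)
  x = 11: RHS = 12, y in [9, 14]  -> 2 point(s)
  x = 13: RHS = 13, y in [6, 17]  -> 2 point(s)
  x = 14: RHS = 1, y in [1, 22]  -> 2 point(s)
  x = 15: RHS = 4, y in [2, 21]  -> 2 point(s)
  x = 18: RHS = 2, y in [5, 18]  -> 2 point(s)
  x = 21: RHS = 6, y in [11, 12]  -> 2 point(s)
  x = 22: RHS = 6, y in [11, 12]  -> 2 point(s)
Affine points: 23. Add the point at infinity: total = 24.

#E(F_23) = 24
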